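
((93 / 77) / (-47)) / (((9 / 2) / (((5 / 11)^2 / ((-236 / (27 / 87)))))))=2325 / 1498490378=0.00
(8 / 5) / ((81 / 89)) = 1.76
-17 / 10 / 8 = -17 / 80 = -0.21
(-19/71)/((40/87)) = -1653/2840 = -0.58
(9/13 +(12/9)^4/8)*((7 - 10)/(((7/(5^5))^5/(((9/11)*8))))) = -2729892730712890625000/7210203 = -378615238809904.61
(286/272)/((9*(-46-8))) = -143/66096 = -0.00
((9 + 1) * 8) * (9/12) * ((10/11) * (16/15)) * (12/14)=3840/77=49.87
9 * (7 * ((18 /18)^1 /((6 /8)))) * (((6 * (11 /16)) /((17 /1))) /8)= 2.55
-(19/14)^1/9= -19/126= -0.15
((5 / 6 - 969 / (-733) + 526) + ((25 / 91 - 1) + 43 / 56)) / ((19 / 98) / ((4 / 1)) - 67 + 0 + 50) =-5919040379 / 189960615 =-31.16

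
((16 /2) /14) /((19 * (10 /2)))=4 /665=0.01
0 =0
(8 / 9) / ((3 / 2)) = 16 / 27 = 0.59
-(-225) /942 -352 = -110453 /314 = -351.76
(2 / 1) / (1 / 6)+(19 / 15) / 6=1099 / 90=12.21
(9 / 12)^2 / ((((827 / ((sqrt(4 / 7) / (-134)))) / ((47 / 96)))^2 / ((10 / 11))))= 11045 / 1936606090338304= 0.00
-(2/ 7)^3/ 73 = -8/ 25039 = -0.00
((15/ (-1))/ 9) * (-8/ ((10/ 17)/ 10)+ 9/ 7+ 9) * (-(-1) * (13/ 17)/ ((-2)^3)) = -7150/ 357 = -20.03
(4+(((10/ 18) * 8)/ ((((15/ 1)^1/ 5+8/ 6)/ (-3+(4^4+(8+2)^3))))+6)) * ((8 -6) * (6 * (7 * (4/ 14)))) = 404080/ 13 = 31083.08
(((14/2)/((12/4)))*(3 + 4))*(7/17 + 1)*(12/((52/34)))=2352/13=180.92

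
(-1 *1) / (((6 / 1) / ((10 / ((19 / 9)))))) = -15 / 19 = -0.79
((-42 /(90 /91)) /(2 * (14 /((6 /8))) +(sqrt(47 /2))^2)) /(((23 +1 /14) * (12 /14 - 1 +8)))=-124852 /32421125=-0.00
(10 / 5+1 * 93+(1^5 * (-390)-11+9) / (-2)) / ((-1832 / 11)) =-3201 / 1832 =-1.75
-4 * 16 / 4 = -16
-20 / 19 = -1.05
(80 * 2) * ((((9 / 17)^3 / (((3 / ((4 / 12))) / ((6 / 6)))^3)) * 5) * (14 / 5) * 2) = 4480 / 4913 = 0.91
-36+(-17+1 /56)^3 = -4933.53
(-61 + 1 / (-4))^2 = 60025 / 16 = 3751.56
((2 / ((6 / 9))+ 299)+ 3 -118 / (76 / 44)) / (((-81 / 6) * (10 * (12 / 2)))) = -1499 / 5130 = -0.29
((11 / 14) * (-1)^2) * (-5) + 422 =5853 / 14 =418.07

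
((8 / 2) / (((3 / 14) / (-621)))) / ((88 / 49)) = -71001 / 11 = -6454.64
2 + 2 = 4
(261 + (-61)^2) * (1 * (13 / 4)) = 25883 / 2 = 12941.50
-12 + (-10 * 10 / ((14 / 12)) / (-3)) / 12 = -202 / 21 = -9.62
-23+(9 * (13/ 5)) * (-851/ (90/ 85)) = -188301/ 10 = -18830.10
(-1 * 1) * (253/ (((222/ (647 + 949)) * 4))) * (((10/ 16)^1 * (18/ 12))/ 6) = -168245/ 2368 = -71.05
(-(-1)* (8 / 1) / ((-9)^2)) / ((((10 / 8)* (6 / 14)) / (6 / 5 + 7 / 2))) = 0.87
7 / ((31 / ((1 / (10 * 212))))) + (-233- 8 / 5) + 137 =-1282853 / 13144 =-97.60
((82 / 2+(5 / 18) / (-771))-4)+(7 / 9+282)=4437871 / 13878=319.78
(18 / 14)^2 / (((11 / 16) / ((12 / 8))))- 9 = -2907 / 539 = -5.39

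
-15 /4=-3.75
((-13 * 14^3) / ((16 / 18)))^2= 1610497161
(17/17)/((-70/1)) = -1/70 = -0.01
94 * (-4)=-376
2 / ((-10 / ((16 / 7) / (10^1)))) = -8 / 175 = -0.05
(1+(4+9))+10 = 24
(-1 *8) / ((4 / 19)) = -38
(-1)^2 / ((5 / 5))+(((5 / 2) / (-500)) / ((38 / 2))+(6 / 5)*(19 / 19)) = 8359 / 3800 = 2.20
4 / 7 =0.57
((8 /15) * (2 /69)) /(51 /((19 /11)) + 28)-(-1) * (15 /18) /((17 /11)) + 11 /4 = 253044707 /76925340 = 3.29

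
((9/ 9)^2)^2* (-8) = -8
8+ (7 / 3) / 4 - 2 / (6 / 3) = 7.58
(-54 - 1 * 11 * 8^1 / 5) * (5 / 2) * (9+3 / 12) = -1655.75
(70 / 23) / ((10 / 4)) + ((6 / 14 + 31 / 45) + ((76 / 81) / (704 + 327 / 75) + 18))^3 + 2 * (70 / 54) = 20351044566339546081029660014 / 2910510293159650307702625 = 6992.26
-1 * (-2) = 2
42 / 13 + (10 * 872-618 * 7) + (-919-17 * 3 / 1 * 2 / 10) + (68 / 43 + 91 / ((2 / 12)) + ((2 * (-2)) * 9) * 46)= 2359.61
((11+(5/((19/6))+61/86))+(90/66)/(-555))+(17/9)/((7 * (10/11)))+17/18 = 3043230313/209486970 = 14.53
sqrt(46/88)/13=0.06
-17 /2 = -8.50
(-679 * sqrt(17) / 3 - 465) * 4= -2716 * sqrt(17) / 3 - 1860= -5592.78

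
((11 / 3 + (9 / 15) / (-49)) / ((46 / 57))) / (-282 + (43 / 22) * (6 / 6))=-561374 / 34717235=-0.02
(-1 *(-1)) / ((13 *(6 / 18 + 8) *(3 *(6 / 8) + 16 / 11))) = 0.00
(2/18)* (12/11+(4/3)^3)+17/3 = 16175/2673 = 6.05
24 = 24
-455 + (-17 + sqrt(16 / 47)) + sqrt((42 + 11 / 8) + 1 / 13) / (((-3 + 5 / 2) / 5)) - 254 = -726 - 5*sqrt(117494) / 26 + 4*sqrt(47) / 47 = -791.33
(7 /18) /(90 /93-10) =-31 /720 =-0.04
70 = 70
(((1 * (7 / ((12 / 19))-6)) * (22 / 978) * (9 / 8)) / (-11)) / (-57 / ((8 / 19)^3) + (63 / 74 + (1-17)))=0.00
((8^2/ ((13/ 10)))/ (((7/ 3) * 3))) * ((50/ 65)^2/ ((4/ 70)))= 160000/ 2197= 72.83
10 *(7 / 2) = 35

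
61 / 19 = 3.21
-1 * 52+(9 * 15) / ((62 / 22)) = -127 / 31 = -4.10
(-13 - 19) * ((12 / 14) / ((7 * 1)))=-192 / 49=-3.92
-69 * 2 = -138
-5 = -5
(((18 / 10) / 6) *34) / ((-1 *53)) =-51 / 265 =-0.19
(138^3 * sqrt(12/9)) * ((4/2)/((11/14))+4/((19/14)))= 2011351104 * sqrt(3)/209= 16668719.16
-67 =-67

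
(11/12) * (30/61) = 55/122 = 0.45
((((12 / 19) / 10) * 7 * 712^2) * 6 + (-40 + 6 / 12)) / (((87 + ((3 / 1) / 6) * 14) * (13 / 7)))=1788445897 / 232180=7702.84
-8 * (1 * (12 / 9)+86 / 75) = -496 / 25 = -19.84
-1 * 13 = -13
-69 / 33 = -23 / 11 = -2.09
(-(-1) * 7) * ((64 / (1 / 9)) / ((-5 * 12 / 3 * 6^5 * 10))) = -7 / 2700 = -0.00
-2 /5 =-0.40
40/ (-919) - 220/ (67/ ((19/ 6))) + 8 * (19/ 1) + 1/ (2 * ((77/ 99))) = 367742003/ 2586066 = 142.20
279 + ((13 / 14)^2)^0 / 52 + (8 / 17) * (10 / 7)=1730731 / 6188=279.69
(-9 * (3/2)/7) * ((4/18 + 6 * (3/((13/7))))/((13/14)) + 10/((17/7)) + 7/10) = -1717071/57460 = -29.88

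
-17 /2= -8.50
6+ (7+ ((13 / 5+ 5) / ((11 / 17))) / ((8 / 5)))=895 / 44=20.34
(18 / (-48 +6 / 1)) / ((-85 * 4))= 3 / 2380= 0.00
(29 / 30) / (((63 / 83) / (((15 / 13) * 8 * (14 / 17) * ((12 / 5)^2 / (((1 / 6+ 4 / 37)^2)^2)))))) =748338273662976 / 76498271525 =9782.42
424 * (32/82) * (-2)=-13568/41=-330.93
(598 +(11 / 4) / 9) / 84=3077 / 432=7.12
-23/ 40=-0.58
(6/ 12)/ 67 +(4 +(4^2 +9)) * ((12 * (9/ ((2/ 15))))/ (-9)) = -349739/ 134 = -2609.99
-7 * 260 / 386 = -910 / 193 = -4.72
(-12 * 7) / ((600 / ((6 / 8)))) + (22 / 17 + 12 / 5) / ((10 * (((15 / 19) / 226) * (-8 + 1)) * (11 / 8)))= -43558447 / 3927000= -11.09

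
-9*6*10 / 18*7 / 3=-70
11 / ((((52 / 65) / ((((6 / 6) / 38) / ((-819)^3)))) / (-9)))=55 / 9277966152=0.00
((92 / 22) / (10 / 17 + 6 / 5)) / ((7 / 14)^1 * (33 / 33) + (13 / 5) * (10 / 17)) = 1.15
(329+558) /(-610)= -887 /610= -1.45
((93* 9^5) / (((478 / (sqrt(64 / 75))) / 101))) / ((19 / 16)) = 11832474816* sqrt(3) / 22705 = 902640.28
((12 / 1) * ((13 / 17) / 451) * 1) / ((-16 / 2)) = -39 / 15334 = -0.00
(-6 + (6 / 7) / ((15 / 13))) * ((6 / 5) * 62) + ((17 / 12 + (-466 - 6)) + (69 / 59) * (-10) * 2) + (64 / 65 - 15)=-1448212547 / 1610700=-899.12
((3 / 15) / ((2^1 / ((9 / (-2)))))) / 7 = -9 / 140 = -0.06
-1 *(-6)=6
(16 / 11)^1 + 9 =115 / 11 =10.45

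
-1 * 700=-700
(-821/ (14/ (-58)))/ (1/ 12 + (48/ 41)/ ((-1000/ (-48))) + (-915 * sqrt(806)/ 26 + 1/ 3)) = -3.41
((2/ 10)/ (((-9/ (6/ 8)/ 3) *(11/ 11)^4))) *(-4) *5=1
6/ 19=0.32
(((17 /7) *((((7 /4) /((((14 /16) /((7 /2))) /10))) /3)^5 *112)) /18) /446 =234339.48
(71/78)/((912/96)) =71/741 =0.10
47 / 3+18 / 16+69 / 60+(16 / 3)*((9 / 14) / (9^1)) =15391 / 840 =18.32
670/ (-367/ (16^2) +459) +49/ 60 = 16030913/ 7028220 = 2.28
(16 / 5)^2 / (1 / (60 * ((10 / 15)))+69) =2048 / 13805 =0.15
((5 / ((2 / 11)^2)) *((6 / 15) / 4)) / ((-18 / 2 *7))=-121 / 504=-0.24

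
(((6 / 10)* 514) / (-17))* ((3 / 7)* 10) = -9252 / 119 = -77.75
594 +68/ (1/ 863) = 59278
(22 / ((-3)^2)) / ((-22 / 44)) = -44 / 9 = -4.89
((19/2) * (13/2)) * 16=988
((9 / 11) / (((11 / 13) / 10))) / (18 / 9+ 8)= 117 / 121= 0.97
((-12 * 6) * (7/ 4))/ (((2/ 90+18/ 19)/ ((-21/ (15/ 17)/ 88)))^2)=-26087153463/ 2660997152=-9.80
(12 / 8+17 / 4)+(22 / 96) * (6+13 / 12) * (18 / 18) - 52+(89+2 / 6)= 25751 / 576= 44.71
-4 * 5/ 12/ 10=-1/ 6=-0.17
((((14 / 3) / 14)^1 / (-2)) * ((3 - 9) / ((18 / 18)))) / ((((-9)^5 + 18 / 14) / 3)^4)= 2401 / 360345833413946416656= 0.00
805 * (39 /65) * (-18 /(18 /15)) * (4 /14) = -2070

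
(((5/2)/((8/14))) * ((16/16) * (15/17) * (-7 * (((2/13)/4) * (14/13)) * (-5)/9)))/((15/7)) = 60025/206856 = 0.29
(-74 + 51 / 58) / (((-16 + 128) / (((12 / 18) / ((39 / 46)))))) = -97543 / 190008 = -0.51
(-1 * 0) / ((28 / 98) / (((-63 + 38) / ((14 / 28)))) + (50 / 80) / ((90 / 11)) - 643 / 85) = 0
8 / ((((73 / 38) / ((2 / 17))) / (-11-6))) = -608 / 73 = -8.33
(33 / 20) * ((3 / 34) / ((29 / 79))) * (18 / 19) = 70389 / 187340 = 0.38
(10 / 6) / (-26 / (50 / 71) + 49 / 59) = -7375 / 159696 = -0.05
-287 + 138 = -149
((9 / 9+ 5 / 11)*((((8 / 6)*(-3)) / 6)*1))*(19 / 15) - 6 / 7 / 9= -4586 / 3465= -1.32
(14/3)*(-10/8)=-35/6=-5.83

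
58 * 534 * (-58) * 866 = -1555661616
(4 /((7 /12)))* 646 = 31008 /7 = 4429.71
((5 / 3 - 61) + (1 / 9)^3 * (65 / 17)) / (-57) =735253 / 706401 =1.04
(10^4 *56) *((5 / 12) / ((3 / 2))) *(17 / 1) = 2644444.44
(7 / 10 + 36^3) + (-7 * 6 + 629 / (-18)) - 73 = 2092804 / 45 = 46506.76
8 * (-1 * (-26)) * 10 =2080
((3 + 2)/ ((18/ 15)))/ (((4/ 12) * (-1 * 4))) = -25/ 8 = -3.12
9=9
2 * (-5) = -10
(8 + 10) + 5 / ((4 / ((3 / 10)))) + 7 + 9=275 / 8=34.38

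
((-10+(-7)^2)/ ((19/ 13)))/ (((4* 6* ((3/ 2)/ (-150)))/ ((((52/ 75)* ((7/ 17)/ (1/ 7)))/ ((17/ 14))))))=-3014284/ 16473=-182.98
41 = 41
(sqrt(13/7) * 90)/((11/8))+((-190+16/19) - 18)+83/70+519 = 720 * sqrt(91)/77+416327/1330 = 402.23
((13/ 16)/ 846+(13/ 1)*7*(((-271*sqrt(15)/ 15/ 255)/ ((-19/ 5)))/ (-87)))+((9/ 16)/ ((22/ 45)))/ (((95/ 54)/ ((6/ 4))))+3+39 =30399257/ 707256 - 24661*sqrt(15)/ 1264545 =42.91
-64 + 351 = 287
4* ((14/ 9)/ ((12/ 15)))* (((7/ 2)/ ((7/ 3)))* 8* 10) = 2800/ 3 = 933.33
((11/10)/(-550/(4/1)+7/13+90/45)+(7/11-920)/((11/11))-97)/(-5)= 1621113/7975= 203.27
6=6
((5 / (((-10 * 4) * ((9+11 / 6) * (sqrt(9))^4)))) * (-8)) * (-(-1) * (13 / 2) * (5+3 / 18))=31 / 810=0.04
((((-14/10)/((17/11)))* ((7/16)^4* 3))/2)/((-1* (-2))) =-554631/22282240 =-0.02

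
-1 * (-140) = 140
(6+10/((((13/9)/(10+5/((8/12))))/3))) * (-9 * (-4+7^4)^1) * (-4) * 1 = 414460476/13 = 31881575.08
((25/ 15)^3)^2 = 15625/ 729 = 21.43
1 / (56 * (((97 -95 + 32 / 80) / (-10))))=-25 / 336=-0.07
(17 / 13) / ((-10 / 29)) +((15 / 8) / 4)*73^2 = 5187887 / 2080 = 2494.18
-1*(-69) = 69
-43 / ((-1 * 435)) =0.10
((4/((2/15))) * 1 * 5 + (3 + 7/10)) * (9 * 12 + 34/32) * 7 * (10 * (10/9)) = 93872275/72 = 1303781.60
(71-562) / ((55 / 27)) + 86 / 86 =-13202 / 55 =-240.04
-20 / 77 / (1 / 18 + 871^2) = -360 / 1051476503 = -0.00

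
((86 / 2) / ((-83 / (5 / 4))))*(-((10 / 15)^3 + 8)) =12040 / 2241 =5.37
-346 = -346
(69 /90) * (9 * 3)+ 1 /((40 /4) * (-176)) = 36431 /1760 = 20.70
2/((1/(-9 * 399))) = -7182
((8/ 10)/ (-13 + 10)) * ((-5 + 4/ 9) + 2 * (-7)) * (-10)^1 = -1336/ 27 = -49.48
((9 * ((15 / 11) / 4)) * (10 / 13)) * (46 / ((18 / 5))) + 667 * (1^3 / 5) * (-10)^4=381532625 / 286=1334030.16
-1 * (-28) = 28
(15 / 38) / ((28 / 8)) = 15 / 133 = 0.11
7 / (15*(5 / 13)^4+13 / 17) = 3398759 / 530668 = 6.40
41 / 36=1.14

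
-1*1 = -1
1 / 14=0.07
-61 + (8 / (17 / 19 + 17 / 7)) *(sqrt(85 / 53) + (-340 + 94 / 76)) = -873.44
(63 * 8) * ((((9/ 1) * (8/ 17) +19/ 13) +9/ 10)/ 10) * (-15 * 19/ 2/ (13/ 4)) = -14577.99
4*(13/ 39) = 1.33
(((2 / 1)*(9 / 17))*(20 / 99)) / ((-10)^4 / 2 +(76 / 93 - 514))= 1860 / 39015119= 0.00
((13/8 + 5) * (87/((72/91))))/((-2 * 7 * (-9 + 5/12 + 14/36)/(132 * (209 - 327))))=-1978119/20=-98905.95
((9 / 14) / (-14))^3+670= 5044788391 / 7529536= 670.00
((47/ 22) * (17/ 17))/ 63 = 47/ 1386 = 0.03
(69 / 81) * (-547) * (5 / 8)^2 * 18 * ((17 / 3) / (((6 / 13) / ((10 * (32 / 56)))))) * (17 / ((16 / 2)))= -5908352125 / 12096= -488455.04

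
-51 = -51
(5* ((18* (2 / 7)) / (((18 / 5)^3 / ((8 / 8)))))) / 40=125 / 9072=0.01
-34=-34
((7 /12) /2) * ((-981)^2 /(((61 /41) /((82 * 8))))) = 7549401258 /61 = 123760676.36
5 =5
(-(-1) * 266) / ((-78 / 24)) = -1064 / 13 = -81.85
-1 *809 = -809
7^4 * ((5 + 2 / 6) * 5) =192080 / 3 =64026.67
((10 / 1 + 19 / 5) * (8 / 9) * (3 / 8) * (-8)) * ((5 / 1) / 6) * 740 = -68080 / 3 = -22693.33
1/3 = 0.33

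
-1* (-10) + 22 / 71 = 10.31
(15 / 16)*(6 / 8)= 0.70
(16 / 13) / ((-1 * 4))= -0.31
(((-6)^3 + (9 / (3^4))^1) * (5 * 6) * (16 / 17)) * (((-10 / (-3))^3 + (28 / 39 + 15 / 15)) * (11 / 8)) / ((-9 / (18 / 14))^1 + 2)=1162947676 / 17901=64965.51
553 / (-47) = -553 / 47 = -11.77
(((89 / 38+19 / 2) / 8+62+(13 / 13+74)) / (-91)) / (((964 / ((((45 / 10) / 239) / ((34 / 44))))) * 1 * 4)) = -297693 / 30957849728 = -0.00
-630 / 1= -630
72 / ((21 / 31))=744 / 7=106.29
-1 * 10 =-10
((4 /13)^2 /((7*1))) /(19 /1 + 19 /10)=160 /247247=0.00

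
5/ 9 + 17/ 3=56/ 9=6.22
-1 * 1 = -1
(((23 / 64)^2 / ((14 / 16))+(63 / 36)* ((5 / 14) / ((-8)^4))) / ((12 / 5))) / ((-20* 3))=-11297 / 11010048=-0.00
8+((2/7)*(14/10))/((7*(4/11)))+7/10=62/7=8.86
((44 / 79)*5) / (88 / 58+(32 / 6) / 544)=650760 / 356843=1.82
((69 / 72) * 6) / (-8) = -23 / 32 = -0.72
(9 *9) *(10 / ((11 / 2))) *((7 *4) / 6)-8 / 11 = 7552 / 11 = 686.55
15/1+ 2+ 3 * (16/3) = 33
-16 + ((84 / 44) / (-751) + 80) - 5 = 487378 / 8261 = 59.00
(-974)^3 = -924010424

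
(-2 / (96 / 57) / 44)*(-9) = 171 / 704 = 0.24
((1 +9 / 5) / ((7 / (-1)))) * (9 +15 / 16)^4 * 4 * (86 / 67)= -27482545323 / 1372160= -20028.67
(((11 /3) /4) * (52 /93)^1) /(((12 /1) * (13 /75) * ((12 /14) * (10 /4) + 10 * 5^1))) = 385 /81468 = 0.00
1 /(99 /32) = 32 /99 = 0.32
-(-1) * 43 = 43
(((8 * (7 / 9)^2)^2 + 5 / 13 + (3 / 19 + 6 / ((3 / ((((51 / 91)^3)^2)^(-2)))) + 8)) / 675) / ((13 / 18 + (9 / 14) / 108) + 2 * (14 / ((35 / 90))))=9057854213219337983957060512 / 210248813525087665368532483875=0.04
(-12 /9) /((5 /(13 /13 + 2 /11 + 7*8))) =-2516 /165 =-15.25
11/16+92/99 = 2561/1584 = 1.62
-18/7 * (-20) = 360/7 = 51.43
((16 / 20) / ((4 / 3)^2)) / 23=9 / 460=0.02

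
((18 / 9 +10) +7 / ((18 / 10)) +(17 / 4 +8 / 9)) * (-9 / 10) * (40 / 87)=-757 / 87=-8.70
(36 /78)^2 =36 /169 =0.21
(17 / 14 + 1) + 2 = 59 / 14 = 4.21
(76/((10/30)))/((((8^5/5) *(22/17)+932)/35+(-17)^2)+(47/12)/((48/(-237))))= 130233600/307652897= 0.42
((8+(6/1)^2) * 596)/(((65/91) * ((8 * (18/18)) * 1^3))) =22946/5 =4589.20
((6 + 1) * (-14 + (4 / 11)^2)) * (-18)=211428 / 121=1747.34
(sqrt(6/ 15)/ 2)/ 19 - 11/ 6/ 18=-11/ 108 + sqrt(10)/ 190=-0.09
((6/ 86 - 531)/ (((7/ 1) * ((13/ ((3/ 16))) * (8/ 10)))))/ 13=-171225/ 1627808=-0.11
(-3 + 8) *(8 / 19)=40 / 19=2.11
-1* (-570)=570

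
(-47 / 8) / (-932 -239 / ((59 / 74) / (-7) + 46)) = 1117143 / 178212080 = 0.01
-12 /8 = -3 /2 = -1.50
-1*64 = -64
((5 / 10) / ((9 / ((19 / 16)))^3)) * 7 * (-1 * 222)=-1776481 / 995328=-1.78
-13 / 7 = -1.86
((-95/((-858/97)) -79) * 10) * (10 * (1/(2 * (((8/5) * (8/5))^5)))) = -14298583984375/460635242496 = -31.04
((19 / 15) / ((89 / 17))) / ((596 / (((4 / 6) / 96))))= 323 / 114575040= 0.00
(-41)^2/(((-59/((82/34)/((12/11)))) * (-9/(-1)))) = -7.00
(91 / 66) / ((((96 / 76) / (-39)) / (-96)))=44954 / 11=4086.73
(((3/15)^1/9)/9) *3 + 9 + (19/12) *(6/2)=7429/540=13.76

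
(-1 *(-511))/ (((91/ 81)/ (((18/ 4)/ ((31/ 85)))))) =4523445/ 806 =5612.21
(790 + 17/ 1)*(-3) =-2421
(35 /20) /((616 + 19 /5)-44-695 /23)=805 /250968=0.00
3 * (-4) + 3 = -9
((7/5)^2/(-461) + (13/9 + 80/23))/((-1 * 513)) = -11733832/1223851275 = -0.01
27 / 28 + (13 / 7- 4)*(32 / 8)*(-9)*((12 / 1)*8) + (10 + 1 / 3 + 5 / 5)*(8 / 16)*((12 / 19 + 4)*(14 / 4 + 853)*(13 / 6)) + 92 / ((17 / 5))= 56139.04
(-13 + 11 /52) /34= -665 /1768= -0.38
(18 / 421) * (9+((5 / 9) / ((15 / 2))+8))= 922 / 1263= 0.73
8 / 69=0.12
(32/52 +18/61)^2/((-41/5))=-2606420/25782809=-0.10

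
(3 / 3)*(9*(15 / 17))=135 / 17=7.94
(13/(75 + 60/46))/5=23/675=0.03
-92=-92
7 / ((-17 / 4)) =-1.65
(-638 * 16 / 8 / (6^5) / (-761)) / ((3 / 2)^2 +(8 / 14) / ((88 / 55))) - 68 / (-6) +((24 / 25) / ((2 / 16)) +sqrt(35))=sqrt(35) +12833465461 / 674968950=24.93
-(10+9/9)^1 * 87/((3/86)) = -27434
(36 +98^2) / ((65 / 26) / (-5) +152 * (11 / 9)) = 34704 / 667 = 52.03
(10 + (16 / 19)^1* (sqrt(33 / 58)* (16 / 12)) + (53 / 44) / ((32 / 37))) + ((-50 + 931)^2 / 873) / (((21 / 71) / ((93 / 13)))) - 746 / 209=21512.52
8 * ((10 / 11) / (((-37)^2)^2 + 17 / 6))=480 / 123694813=0.00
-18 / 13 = -1.38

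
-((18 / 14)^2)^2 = -6561 / 2401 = -2.73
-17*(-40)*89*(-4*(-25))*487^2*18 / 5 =5167248436800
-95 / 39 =-2.44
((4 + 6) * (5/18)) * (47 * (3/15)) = 235/9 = 26.11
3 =3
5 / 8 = 0.62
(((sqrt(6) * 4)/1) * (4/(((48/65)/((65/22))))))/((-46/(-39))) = 54925 * sqrt(6)/1012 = 132.94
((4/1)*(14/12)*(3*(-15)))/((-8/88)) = 2310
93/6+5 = 20.50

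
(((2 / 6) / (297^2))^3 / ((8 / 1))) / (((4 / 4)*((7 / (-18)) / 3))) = -1 / 19217492809573212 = -0.00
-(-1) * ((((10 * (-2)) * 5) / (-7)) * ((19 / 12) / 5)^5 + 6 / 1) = 329068099 / 54432000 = 6.05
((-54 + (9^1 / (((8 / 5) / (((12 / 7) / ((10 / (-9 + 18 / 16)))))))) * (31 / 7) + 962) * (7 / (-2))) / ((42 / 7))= -195859 / 384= -510.05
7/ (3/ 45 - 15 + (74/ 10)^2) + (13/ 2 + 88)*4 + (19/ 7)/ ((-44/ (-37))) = 350020049/ 919996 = 380.46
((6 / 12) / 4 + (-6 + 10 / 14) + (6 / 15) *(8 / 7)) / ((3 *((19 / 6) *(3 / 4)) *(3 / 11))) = -4829 / 1995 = -2.42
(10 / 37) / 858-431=-6841258 / 15873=-431.00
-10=-10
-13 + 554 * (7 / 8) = 1887 / 4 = 471.75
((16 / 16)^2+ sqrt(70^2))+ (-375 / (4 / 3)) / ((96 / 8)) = 761 / 16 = 47.56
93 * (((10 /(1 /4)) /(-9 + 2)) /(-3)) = 1240 /7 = 177.14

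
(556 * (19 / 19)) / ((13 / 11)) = 6116 / 13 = 470.46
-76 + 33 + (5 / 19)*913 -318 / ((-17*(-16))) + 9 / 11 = 5597033 / 28424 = 196.91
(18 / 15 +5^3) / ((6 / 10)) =631 / 3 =210.33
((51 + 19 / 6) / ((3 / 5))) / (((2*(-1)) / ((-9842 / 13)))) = 615125 / 18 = 34173.61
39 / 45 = 13 / 15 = 0.87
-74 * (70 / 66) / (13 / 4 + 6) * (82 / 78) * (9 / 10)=-1148 / 143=-8.03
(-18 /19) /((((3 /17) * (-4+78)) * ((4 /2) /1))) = -51 /1406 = -0.04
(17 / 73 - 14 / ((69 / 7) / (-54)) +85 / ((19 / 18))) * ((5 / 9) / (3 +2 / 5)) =125574175 / 4880853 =25.73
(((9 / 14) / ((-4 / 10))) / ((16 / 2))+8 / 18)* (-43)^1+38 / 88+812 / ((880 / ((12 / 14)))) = -1025639 / 110880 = -9.25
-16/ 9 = -1.78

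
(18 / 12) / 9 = 1 / 6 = 0.17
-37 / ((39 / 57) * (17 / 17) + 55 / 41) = -28823 / 1578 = -18.27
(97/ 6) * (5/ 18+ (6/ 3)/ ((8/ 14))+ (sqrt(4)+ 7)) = 11155/ 54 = 206.57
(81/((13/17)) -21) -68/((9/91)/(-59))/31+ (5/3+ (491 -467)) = 5147305/3627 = 1419.16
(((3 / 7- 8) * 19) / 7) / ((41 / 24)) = -24168 / 2009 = -12.03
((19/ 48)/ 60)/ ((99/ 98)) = 931/ 142560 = 0.01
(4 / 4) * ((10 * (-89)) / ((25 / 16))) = -2848 / 5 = -569.60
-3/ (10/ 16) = -24/ 5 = -4.80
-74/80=-37/40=-0.92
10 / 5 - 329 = -327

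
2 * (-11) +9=-13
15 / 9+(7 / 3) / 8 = 47 / 24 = 1.96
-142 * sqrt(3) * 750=-106500 * sqrt(3)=-184463.41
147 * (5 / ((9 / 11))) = 2695 / 3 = 898.33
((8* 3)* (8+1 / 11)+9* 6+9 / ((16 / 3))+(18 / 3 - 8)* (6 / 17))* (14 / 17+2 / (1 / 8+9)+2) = 175937292 / 232067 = 758.13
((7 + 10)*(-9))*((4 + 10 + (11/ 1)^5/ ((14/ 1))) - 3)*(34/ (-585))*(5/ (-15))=-3105883/ 91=-34130.58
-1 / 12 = -0.08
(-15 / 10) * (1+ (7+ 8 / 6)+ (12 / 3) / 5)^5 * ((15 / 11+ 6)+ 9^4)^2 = -2614584436549484544 / 378125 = -6914603468560.62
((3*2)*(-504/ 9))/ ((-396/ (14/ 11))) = 392/ 363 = 1.08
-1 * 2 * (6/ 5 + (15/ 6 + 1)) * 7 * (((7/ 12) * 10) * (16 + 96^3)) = -1018791928/ 3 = -339597309.33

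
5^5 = 3125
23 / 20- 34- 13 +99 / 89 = -79633 / 1780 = -44.74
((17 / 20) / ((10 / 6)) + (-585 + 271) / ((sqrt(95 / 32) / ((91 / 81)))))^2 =52254626702059 / 1246590000 - 971516*sqrt(190) / 64125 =41709.22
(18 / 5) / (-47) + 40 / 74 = 0.46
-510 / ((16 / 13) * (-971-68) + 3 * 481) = -1326 / 427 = -3.11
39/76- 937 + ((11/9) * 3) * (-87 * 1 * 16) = -459077/76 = -6040.49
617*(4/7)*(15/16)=9255/28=330.54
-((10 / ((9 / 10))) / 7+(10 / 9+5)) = -485 / 63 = -7.70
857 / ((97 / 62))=53134 / 97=547.77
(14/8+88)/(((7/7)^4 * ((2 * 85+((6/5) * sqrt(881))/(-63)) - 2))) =37695 * sqrt(881)/622332152+83117475/155583038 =0.54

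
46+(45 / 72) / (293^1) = 107829 / 2344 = 46.00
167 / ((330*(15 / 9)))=167 / 550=0.30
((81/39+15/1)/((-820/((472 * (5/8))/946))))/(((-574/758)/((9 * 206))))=15.90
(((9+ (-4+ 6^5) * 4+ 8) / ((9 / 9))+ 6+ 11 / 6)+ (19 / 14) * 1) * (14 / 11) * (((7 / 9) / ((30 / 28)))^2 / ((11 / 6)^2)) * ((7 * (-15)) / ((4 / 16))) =-1405652503808 / 539055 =-2607623.53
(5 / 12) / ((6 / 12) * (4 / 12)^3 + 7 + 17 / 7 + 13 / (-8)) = 630 / 11827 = 0.05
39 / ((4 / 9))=351 / 4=87.75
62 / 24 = 31 / 12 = 2.58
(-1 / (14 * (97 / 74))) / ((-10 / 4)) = 74 / 3395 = 0.02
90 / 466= 45 / 233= 0.19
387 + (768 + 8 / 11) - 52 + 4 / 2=12163 / 11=1105.73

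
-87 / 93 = -29 / 31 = -0.94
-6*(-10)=60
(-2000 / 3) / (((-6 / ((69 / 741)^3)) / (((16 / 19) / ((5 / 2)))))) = 77868800 / 2576837133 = 0.03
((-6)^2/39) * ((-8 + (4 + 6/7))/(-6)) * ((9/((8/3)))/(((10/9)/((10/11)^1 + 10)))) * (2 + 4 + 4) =14580/91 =160.22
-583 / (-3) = 583 / 3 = 194.33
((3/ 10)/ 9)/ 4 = 1/ 120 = 0.01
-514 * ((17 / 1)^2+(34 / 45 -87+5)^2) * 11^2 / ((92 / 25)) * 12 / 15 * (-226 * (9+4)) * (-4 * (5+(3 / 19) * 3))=-1060514018571193472 / 176985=-5992112430834.21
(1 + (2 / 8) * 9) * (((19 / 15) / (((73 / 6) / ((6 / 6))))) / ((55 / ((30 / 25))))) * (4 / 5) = 2964 / 501875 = 0.01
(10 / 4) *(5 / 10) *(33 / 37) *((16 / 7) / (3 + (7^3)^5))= 330 / 614809215538007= 0.00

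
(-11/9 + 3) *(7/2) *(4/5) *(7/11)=1568/495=3.17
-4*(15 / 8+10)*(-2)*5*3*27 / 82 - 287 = 14941 / 82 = 182.21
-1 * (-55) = 55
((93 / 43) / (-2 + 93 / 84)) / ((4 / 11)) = -7161 / 1075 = -6.66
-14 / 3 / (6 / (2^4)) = -112 / 9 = -12.44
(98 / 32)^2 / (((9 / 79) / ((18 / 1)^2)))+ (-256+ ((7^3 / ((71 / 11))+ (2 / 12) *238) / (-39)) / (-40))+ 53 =70365390809 / 2658240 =26470.67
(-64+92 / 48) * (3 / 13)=-745 / 52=-14.33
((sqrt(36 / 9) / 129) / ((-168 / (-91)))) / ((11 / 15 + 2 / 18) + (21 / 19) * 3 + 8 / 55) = 209 / 107156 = 0.00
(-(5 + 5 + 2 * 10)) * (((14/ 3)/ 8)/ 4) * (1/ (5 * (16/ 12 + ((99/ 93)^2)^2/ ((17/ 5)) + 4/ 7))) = -2307878979/ 6020127880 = -0.38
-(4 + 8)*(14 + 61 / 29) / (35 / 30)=-33624 / 203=-165.64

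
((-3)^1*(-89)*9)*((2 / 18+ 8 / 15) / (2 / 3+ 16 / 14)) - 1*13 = 160133 / 190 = 842.81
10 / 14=5 / 7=0.71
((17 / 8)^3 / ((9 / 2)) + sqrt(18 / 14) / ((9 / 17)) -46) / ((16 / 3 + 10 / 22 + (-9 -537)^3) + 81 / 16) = 1111781 / 4125276464592 -2992 *sqrt(7) / 601602817753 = 0.00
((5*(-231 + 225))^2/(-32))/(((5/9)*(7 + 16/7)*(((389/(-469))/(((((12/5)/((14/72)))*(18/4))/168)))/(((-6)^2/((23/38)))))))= 75169377/581555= 129.26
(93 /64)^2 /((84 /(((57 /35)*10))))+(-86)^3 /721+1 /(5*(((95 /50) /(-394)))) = -725264193161 /785555456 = -923.25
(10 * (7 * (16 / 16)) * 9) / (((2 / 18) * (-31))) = -182.90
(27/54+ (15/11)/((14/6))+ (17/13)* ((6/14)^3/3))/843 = 109745/82696614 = 0.00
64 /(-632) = -8 /79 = -0.10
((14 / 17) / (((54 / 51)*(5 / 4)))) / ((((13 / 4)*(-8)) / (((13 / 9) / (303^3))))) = -14 / 11266341435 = -0.00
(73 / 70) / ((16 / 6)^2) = 0.15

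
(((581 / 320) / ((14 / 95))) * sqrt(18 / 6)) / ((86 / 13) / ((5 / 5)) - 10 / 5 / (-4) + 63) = 0.30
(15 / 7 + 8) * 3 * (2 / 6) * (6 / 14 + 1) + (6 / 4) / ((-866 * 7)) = 1229699 / 84868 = 14.49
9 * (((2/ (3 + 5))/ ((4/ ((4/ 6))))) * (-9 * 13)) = -351/ 8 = -43.88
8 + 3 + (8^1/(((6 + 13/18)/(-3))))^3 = -61134397/1771561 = -34.51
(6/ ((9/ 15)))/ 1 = 10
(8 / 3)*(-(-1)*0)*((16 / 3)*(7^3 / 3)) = 0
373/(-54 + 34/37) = -13801/1964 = -7.03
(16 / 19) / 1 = 16 / 19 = 0.84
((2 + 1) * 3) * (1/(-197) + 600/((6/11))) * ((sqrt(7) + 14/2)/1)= 1950291 * sqrt(7)/197 + 13652037/197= 95492.50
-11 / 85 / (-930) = 11 / 79050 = 0.00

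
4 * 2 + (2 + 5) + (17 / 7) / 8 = 857 / 56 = 15.30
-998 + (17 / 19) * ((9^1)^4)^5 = 206680312803967770655 / 19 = 10877911200208830034.47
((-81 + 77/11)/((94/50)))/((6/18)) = -5550/47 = -118.09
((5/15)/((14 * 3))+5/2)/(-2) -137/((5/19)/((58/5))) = -9513337/1575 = -6040.21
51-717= -666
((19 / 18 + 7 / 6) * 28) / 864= 35 / 486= 0.07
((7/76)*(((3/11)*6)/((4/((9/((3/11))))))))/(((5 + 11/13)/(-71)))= -174447/11552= -15.10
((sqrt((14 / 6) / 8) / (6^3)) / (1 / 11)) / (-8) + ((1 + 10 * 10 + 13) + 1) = 115 -11 * sqrt(42) / 20736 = 115.00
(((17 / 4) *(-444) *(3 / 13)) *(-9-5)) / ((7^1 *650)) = 5661 / 4225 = 1.34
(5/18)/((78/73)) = 365/1404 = 0.26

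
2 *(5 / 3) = 10 / 3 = 3.33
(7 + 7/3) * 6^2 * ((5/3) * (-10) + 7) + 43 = -3205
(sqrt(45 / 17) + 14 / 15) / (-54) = -sqrt(85) / 306 - 7 / 405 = -0.05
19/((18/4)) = 38/9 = 4.22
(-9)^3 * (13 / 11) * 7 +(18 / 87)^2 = -55790703 / 9251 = -6030.78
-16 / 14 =-8 / 7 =-1.14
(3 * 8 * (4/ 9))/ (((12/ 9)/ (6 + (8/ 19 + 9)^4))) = 8219260856/ 130321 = 63069.35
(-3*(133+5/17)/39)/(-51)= 2266/11271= 0.20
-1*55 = -55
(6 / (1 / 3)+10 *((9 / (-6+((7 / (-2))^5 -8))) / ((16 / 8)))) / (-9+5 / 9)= -278235 / 131138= -2.12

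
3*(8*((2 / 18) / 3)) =8 / 9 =0.89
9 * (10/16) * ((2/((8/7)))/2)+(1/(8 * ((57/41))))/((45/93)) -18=-12.89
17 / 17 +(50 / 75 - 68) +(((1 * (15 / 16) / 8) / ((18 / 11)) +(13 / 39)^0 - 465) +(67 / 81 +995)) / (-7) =-20657869 / 145152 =-142.32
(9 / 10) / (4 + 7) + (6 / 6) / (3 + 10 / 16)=1141 / 3190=0.36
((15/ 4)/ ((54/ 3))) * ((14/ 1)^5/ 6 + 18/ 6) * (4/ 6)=12450.05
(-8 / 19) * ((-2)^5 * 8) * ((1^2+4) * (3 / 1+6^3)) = 2242560 / 19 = 118029.47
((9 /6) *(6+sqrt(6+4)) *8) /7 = 12 *sqrt(10) /7+72 /7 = 15.71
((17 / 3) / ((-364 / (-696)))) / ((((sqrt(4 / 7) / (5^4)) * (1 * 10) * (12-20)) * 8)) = -61625 * sqrt(7) / 11648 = -14.00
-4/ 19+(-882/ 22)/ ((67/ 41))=-346487/ 14003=-24.74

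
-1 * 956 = -956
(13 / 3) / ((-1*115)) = -13 / 345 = -0.04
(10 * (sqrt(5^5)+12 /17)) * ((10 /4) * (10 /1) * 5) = 15000 /17+31250 * sqrt(5) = 70759.48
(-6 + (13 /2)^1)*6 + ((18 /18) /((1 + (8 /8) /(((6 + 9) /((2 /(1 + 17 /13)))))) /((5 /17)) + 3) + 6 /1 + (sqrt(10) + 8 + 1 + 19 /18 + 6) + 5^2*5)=sqrt(10) + 20064371 /133578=153.37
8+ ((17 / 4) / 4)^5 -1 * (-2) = 11905617 / 1048576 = 11.35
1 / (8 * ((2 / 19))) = 19 / 16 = 1.19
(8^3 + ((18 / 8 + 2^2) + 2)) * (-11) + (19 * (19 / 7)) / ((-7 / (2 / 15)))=-16827773 / 2940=-5723.73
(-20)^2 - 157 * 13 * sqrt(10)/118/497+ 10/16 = 400.51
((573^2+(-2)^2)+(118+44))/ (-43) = -328495/ 43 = -7639.42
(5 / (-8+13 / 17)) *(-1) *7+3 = 964 / 123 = 7.84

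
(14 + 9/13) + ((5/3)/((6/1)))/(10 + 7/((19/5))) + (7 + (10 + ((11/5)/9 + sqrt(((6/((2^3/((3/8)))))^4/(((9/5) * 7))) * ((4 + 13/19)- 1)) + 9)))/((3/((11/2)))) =62.91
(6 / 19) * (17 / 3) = 1.79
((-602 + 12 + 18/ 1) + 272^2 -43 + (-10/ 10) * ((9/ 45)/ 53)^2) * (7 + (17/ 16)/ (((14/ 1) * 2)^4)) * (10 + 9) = 842399725833259623/ 86328435200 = 9758079.41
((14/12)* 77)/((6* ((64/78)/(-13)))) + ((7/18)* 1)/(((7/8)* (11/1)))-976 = -15373363/12672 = -1213.18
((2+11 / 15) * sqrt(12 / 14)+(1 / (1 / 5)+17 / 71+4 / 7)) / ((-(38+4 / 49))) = -10108 / 66243 - 287 * sqrt(42) / 27990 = -0.22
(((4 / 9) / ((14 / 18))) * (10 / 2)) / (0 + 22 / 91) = 130 / 11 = 11.82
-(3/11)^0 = -1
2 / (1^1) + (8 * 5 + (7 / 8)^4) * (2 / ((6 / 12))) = 168289 / 1024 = 164.34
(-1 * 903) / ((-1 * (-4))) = -903 / 4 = -225.75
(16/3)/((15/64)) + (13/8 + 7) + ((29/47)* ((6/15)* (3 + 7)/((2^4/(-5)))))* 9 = 24.44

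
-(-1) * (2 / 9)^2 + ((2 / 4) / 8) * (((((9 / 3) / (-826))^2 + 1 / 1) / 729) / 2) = 786664237 / 15916134528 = 0.05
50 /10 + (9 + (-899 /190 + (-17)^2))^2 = 3105010341 /36100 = 86011.37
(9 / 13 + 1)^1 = 22 / 13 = 1.69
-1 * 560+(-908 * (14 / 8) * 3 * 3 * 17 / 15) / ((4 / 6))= -248717 / 10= -24871.70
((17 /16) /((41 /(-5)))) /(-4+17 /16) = 85 /1927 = 0.04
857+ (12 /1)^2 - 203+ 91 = 889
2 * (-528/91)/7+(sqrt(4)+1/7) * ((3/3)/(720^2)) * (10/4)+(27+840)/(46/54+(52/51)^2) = 59358149639261/129966100992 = 456.72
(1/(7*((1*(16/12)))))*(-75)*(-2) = 225/14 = 16.07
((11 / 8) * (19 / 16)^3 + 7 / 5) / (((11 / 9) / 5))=5459589 / 360448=15.15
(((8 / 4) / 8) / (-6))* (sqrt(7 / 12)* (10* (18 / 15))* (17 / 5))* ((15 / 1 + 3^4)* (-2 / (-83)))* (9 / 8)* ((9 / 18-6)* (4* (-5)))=-6732* sqrt(21) / 83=-371.69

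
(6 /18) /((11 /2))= 2 /33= 0.06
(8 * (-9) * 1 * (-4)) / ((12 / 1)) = 24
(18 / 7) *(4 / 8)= 9 / 7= 1.29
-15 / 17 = -0.88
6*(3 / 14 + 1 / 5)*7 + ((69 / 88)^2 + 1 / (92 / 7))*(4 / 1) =4489211 / 222640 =20.16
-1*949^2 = -900601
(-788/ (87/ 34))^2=717811264/ 7569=94835.68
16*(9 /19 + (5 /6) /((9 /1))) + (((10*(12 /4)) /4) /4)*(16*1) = 20038 /513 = 39.06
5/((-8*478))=-5/3824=-0.00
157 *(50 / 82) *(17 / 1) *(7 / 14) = 66725 / 82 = 813.72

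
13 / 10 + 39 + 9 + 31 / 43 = 21509 / 430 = 50.02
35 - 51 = -16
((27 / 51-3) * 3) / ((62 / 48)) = -5.74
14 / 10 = 1.40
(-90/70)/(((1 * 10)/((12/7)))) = -54/245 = -0.22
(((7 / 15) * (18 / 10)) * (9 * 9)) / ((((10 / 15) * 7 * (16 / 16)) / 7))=5103 / 50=102.06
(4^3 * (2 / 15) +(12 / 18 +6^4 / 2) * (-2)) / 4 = -1611 / 5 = -322.20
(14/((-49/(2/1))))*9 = -36/7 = -5.14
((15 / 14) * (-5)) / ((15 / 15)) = -75 / 14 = -5.36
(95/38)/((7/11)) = 55/14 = 3.93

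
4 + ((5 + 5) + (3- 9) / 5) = 64 / 5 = 12.80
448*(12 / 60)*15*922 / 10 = 619584 / 5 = 123916.80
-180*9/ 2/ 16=-405/ 8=-50.62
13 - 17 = -4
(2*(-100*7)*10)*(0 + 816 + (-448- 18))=-4900000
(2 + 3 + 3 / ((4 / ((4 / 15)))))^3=17576 / 125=140.61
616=616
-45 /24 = -15 /8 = -1.88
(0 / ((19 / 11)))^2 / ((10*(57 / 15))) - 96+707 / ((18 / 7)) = 3221 / 18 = 178.94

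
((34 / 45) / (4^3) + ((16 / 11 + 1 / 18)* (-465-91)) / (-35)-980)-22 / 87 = -341649727 / 357280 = -956.25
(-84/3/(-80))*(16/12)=7/15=0.47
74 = 74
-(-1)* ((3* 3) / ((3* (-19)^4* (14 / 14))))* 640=1920 / 130321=0.01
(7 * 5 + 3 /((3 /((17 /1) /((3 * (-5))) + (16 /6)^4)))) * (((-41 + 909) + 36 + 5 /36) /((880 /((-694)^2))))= 3045925184819 /72900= 41782238.47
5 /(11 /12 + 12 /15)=300 /103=2.91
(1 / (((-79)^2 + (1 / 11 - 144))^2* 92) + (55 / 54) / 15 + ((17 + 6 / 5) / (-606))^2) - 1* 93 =-9807601807714019207 / 105536161667275200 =-92.93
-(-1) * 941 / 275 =941 / 275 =3.42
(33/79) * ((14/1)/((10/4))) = 924/395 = 2.34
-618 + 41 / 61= -37657 / 61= -617.33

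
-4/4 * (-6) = 6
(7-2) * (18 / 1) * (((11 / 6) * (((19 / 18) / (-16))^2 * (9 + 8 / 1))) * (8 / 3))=337535 / 10368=32.56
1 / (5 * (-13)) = -1 / 65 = -0.02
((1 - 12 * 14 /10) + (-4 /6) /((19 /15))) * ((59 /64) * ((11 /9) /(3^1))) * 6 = -335533 /9120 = -36.79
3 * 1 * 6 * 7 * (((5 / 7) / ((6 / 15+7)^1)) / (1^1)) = 450 / 37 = 12.16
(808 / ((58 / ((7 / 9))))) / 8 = 707 / 522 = 1.35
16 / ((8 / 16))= 32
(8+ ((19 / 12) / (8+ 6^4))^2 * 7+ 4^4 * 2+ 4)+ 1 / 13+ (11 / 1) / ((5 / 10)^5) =2788709479507 / 3183178752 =876.08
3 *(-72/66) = -36/11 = -3.27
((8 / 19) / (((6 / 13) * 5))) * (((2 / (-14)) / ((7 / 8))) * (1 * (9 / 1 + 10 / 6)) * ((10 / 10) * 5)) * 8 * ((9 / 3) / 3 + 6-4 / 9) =-6283264 / 75411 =-83.32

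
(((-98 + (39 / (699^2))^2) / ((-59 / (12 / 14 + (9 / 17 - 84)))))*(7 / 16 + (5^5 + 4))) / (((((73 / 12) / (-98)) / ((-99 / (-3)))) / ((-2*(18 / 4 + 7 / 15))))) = -4893639457563787669446323 / 2157980307520990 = -2267694214.13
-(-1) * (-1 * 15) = -15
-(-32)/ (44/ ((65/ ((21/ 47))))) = 24440/ 231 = 105.80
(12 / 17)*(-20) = -240 / 17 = -14.12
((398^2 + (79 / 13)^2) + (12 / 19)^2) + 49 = 9669336414 / 61009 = 158490.33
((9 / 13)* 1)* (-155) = -1395 / 13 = -107.31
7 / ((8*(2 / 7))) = 49 / 16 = 3.06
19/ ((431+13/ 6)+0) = 114/ 2599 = 0.04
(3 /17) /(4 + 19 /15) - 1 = -1298 /1343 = -0.97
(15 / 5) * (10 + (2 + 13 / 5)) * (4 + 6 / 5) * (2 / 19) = 11388 / 475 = 23.97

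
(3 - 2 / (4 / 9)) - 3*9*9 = -244.50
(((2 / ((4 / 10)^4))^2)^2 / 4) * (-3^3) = -4119873046875 / 16384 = -251457095.15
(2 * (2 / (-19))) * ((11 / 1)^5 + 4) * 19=-644220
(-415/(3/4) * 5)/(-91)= 8300/273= 30.40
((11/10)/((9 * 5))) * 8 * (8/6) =176/675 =0.26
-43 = -43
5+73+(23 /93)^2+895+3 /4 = 33689971 /34596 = 973.81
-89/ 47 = -1.89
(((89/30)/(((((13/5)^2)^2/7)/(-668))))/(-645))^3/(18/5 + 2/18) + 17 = 2554915696972713760859/150041229160480846227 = 17.03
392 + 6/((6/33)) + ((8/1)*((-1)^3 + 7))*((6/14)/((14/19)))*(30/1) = 61865/49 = 1262.55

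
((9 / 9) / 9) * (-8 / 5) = -8 / 45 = -0.18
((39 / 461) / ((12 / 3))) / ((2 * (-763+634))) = -13 / 158584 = -0.00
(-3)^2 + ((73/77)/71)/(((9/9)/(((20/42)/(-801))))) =827642933/91960407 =9.00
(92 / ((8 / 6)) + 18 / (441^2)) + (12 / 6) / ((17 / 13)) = 25909225 / 367353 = 70.53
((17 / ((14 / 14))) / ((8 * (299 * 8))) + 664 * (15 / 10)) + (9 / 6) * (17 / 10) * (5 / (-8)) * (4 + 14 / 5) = 94260433 / 95680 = 985.16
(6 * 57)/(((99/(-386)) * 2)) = -666.73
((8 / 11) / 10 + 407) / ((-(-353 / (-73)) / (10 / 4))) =-1634397 / 7766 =-210.46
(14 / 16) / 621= 7 / 4968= 0.00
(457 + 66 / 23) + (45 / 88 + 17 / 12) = 2804035 / 6072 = 461.80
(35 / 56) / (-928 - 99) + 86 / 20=176619 / 41080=4.30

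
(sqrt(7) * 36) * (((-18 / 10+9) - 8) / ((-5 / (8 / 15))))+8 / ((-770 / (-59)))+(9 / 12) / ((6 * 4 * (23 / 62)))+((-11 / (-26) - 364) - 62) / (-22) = 384 * sqrt(7) / 125+36913479 / 1841840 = 28.17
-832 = -832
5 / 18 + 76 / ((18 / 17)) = 1297 / 18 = 72.06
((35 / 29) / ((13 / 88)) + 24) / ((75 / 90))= 72768 / 1885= 38.60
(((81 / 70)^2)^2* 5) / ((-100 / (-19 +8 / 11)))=1.64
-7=-7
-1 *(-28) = 28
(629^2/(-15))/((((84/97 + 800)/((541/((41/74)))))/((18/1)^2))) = -41482581408486/3981305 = -10419342.76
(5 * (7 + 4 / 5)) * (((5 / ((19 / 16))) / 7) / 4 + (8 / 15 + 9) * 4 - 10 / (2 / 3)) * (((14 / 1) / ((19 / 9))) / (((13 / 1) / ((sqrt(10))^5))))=16722360 * sqrt(10) / 361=146484.06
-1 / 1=-1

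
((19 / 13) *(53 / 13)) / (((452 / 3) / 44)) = 33231 / 19097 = 1.74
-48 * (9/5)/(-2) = 216/5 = 43.20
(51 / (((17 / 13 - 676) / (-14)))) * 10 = 13260 / 1253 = 10.58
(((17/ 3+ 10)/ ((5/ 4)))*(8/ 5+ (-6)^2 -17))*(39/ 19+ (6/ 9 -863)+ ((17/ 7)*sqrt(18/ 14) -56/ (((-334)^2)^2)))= -221402.03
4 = 4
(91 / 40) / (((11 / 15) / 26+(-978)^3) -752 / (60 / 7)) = -3549 / 1459288645940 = -0.00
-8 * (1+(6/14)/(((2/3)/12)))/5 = -488/35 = -13.94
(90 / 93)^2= 900 / 961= 0.94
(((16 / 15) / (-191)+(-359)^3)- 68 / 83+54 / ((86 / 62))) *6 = -946202645544298 / 3408395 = -277609445.37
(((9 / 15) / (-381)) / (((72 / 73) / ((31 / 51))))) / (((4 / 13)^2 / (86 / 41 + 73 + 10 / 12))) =-7143727513 / 9177649920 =-0.78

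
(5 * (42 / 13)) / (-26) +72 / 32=1101 / 676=1.63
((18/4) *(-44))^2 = 39204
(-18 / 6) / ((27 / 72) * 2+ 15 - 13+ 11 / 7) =-84 / 121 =-0.69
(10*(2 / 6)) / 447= 10 / 1341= 0.01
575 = 575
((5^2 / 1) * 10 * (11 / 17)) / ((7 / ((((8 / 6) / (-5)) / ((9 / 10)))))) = -22000 / 3213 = -6.85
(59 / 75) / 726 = 59 / 54450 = 0.00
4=4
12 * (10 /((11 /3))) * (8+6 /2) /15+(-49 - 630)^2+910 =461975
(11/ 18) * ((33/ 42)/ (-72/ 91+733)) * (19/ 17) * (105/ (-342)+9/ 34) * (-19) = 1225367/ 2079686772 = 0.00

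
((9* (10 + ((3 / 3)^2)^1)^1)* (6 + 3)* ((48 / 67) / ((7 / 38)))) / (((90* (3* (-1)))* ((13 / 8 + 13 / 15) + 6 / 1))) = -722304 / 477911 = -1.51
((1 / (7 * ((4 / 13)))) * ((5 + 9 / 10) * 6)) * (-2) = -2301 / 70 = -32.87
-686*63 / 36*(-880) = 1056440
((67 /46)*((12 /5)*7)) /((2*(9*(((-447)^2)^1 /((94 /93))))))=44086 /6410871765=0.00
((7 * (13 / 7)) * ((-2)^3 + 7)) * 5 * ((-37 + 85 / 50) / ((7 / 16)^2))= 587392 / 49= 11987.59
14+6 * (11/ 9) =64/ 3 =21.33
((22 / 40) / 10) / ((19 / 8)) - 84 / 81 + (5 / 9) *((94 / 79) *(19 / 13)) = -628831 / 13171275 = -0.05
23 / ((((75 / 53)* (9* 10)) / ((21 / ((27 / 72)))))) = 34132 / 3375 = 10.11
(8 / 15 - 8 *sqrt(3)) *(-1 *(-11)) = 88 / 15 - 88 *sqrt(3) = -146.55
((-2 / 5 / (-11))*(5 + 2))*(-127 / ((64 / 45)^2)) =-360045 / 22528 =-15.98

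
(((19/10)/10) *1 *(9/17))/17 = 171/28900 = 0.01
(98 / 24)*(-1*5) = -20.42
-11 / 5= -2.20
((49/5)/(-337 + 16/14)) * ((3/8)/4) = -1029/376160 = -0.00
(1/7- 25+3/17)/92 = -2937/10948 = -0.27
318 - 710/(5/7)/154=3427/11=311.55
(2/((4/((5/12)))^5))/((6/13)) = 40625/764411904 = 0.00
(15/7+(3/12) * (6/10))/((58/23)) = 7383/8120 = 0.91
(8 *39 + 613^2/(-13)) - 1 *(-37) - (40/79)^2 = -2316879712/81133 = -28556.56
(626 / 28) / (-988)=-313 / 13832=-0.02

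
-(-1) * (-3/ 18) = -1/ 6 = -0.17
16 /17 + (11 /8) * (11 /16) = 4105 /2176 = 1.89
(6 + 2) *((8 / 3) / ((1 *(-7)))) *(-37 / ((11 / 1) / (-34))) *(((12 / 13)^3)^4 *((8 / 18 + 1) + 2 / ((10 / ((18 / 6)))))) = -2446017899802918912 / 8969762772155185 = -272.70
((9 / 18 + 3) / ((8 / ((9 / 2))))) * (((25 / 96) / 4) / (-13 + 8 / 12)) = -1575 / 151552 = -0.01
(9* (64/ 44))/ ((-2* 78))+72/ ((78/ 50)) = 46.07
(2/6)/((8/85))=85/24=3.54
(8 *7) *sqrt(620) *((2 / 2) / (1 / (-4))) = -448 *sqrt(155) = -5577.56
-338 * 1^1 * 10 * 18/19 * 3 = -182520/19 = -9606.32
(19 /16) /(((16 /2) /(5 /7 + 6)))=893 /896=1.00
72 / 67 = 1.07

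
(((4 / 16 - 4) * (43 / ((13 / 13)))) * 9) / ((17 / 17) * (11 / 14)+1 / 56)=-1806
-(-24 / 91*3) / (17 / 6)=432 / 1547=0.28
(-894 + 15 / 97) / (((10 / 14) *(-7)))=86703 / 485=178.77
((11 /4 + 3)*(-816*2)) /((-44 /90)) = 211140 /11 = 19194.55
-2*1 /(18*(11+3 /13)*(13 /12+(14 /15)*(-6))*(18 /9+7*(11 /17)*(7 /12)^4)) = 15275520 /17604911483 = 0.00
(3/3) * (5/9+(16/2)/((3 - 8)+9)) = 2.56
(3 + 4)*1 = 7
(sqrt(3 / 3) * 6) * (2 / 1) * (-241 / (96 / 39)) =-9399 / 8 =-1174.88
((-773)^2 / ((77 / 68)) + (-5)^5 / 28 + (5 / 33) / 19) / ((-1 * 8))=-1323161483 / 20064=-65947.04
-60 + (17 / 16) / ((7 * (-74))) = -497297 / 8288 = -60.00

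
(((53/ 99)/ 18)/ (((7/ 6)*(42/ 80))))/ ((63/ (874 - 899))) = -0.02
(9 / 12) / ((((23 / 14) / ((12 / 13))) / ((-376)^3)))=-22400767.14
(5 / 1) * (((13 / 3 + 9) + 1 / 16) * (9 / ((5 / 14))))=13503 / 8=1687.88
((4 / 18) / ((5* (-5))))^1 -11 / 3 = -827 / 225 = -3.68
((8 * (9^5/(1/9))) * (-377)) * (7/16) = -1402472799/2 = -701236399.50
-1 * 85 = -85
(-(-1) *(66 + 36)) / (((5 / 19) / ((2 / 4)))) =969 / 5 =193.80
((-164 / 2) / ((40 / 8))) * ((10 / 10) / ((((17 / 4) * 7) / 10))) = -656 / 119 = -5.51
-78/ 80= -0.98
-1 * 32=-32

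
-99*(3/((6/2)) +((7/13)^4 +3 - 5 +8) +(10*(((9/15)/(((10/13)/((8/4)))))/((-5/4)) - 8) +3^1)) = 5824442943/714025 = 8157.20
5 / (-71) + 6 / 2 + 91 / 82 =23517 / 5822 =4.04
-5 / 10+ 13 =12.50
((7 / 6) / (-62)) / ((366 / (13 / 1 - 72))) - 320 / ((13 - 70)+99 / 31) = 112609727 / 18925128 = 5.95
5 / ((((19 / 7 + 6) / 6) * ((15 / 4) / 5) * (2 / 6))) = 840 / 61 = 13.77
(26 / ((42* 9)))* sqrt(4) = 26 / 189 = 0.14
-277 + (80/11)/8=-3037/11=-276.09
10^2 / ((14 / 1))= 7.14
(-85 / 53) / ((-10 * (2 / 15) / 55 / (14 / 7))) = 14025 / 106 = 132.31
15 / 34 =0.44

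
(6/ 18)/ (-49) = -1/ 147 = -0.01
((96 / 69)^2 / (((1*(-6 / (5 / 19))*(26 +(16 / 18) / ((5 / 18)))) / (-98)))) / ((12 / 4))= 627200 / 6603507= 0.09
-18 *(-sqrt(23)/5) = 18 *sqrt(23)/5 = 17.26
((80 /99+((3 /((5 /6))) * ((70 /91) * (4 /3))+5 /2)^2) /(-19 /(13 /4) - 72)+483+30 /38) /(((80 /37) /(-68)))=-30090401448659 /1979714880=-15199.36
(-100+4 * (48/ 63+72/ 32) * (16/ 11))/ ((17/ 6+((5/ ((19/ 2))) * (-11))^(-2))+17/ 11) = -20957200/ 1120231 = -18.71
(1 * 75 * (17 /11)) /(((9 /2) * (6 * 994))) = 425 /98406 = 0.00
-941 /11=-85.55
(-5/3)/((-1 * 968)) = 5/2904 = 0.00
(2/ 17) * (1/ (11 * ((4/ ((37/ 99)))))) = 37/ 37026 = 0.00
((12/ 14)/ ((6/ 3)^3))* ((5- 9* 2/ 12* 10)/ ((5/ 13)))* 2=-39/ 7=-5.57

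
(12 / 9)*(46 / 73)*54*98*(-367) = -119119392 / 73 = -1631772.49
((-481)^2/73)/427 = 231361/31171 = 7.42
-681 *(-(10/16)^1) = 3405/8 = 425.62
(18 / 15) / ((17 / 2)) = 12 / 85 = 0.14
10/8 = 5/4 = 1.25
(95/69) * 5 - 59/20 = 5429/1380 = 3.93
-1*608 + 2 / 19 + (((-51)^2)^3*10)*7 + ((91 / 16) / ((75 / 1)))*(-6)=4680612552754271 / 3800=1231740145461.65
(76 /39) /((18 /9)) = 38 /39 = 0.97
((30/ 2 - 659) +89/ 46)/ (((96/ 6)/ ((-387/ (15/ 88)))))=8382033/ 92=91109.05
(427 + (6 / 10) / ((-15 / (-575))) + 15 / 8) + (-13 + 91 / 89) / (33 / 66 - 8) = 4843081 / 10680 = 453.47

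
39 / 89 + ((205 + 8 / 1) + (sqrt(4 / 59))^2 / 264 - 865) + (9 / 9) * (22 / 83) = -18734528939 / 28764978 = -651.30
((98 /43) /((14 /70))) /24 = 245 /516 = 0.47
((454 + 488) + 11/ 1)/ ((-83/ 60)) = -688.92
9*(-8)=-72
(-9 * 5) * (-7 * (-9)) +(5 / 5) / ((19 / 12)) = -53853 / 19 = -2834.37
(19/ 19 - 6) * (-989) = 4945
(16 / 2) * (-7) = -56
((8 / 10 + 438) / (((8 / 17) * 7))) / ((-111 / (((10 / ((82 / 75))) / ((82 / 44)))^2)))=-28.91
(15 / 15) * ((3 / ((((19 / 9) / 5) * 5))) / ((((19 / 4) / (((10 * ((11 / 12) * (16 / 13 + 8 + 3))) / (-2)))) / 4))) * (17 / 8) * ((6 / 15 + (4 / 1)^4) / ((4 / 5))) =-857648385 / 18772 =-45687.64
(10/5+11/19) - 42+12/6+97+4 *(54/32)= 5041/76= 66.33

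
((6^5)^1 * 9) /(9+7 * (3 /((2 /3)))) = 1728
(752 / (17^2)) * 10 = 7520 / 289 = 26.02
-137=-137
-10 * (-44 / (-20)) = -22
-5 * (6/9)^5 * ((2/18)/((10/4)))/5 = -64/10935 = -0.01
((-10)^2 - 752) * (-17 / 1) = 11084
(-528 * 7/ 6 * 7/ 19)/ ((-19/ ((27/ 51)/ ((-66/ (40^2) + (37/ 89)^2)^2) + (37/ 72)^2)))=1018523215489286263603/ 2764790335949905224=368.39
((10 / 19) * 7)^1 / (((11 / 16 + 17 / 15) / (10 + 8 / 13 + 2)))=2755200 / 107939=25.53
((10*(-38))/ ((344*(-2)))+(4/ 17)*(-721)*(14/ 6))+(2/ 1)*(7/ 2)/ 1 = -3406087/ 8772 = -388.29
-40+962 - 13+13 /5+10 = 4608 /5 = 921.60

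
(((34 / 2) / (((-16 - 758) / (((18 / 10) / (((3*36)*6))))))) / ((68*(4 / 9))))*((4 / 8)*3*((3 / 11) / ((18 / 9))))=-1 / 2421760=-0.00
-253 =-253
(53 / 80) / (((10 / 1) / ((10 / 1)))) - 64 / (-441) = 0.81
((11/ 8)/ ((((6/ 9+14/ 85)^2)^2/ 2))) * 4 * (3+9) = 139532270625/ 504990784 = 276.31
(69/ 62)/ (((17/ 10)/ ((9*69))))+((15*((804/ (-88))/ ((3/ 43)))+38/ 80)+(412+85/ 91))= -24147487527/ 21101080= -1144.37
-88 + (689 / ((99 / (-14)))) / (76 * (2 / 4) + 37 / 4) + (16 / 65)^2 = -1016425312 / 11293425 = -90.00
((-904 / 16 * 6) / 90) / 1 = -113 / 30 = -3.77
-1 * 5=-5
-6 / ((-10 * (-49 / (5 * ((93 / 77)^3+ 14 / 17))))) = -60196593 / 380291989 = -0.16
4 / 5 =0.80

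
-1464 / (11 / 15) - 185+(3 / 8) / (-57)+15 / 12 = -3645161 / 1672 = -2180.12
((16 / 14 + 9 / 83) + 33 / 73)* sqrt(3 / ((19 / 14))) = 72244* sqrt(798) / 805847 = 2.53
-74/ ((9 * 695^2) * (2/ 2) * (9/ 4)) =-296/ 39125025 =-0.00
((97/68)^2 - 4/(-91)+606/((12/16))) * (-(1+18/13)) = -10566913797/5470192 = -1931.73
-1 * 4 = -4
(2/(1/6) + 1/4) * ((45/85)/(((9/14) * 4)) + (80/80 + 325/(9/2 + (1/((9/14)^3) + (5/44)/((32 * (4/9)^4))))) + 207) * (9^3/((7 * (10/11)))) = 147910830774020721/426541428080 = 346767.80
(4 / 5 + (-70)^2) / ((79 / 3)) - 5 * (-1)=75487 / 395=191.11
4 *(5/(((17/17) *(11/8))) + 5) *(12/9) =1520/33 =46.06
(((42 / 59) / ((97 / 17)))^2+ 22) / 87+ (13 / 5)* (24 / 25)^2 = 23590305054674 / 8904648196875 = 2.65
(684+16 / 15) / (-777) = -1468 / 1665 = -0.88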